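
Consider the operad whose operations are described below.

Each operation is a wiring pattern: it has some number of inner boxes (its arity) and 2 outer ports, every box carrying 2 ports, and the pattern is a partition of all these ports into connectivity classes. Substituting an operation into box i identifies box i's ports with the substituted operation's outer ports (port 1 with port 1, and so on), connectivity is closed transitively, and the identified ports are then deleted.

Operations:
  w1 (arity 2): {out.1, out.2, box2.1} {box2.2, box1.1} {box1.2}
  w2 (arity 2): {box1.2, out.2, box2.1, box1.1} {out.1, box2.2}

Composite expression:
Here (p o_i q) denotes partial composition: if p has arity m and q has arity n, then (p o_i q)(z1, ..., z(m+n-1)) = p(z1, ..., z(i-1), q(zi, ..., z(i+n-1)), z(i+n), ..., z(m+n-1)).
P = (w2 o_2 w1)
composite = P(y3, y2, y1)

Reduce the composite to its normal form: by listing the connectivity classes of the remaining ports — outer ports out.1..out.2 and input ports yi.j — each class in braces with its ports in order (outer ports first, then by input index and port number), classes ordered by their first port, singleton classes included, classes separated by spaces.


{out.1, out.2, y1.1, y3.1, y3.2} {y1.2, y2.1} {y2.2}

Connectivity passes through glued w2-boundaries; trace each wire chain.
composing w1 on (y2, y1), with out.j its own outer ports: {out.1, out.2, y1.1} {y1.2, y2.1} {y2.2}
composing w2 on (y3, y2, y1), with out.j its own outer ports: {out.1, out.2, y1.1, y3.1, y3.2} {y1.2, y2.1} {y2.2}


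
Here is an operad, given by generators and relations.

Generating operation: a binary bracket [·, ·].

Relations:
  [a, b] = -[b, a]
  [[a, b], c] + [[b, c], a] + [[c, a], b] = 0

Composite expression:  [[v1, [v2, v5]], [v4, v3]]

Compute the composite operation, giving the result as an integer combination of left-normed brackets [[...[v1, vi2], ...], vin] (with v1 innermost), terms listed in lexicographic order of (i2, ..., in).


-[[[[v1, v2], v5], v3], v4] + [[[[v1, v2], v5], v4], v3] + [[[[v1, v5], v2], v3], v4] - [[[[v1, v5], v2], v4], v3]

In the tensor algebra, words opening v1 carry the v1-anchored form.
Composite bracket: [[v1, [v2, v5]], [v4, v3]]
Each bracket splits as ab - ba, giving 16 signed words (2^4 = 16).
Coefficients come from the v1-initial words:
  v1v2v5v3v4 (sign -1) contributes -[[[[v1, v2], v5], v3], v4]
  v1v2v5v4v3 (sign +1) contributes +[[[[v1, v2], v5], v4], v3]
  v1v5v2v3v4 (sign +1) contributes +[[[[v1, v5], v2], v3], v4]
  v1v5v2v4v3 (sign -1) contributes -[[[[v1, v5], v2], v4], v3]


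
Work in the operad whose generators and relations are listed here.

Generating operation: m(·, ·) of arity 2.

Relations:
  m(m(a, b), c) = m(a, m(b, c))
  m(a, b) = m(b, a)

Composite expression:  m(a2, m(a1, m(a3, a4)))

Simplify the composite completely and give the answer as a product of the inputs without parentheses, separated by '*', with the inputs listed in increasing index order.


Both nesting and order wash out for m; what remains is which a's occur.
m(a3, a4) flattens to a3 * a4
m(a1, m(a3, a4)) flattens to a1 * a3 * a4
m(a2, m(a1, m(a3, a4))) flattens to a2 * a1 * a3 * a4
rearranged into index order: a1 * a2 * a3 * a4

a1 * a2 * a3 * a4


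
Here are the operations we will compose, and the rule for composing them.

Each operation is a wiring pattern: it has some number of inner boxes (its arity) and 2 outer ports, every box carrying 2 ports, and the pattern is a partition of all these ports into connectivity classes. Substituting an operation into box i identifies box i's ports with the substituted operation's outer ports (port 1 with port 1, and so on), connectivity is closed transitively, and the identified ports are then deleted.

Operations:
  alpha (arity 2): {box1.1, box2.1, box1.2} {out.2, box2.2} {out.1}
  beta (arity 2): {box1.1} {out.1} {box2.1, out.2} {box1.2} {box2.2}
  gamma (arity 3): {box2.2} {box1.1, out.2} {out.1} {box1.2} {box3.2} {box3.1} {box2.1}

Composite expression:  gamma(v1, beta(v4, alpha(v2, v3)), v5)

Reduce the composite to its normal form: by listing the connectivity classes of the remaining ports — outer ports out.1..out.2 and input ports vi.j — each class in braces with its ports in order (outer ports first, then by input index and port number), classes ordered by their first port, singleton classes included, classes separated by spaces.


{out.1} {out.2, v1.1} {v1.2} {v2.1, v2.2, v3.1} {v3.2} {v4.1} {v4.2} {v5.1} {v5.2}

Reachability decides: close wires over gamma-identified ports.
composing alpha on (v2, v3), with out.j its own outer ports: {out.1} {out.2, v3.2} {v2.1, v2.2, v3.1}
composing beta on (v4, v2, v3), with out.j its own outer ports: {out.1} {out.2} {v2.1, v2.2, v3.1} {v3.2} {v4.1} {v4.2}
composing gamma on (v1, v4, v2, v3, v5), with out.j its own outer ports: {out.1} {out.2, v1.1} {v1.2} {v2.1, v2.2, v3.1} {v3.2} {v4.1} {v4.2} {v5.1} {v5.2}


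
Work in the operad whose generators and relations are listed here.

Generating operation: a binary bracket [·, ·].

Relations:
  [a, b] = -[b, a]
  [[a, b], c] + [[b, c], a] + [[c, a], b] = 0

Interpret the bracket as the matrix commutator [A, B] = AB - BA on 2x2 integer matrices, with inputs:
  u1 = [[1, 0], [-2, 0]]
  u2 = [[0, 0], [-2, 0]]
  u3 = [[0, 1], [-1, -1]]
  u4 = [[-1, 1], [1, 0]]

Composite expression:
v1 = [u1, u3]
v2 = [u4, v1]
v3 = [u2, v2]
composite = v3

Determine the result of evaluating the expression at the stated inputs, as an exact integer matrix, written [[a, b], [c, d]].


[[-10, 0], [8, 10]]

[u1, u3] = [[2, 1], [-1, -2]]
[u4, [u1, u3]] = [[-2, -5], [3, 2]]
[u2, [u4, [u1, u3]]] = [[-10, 0], [8, 10]]


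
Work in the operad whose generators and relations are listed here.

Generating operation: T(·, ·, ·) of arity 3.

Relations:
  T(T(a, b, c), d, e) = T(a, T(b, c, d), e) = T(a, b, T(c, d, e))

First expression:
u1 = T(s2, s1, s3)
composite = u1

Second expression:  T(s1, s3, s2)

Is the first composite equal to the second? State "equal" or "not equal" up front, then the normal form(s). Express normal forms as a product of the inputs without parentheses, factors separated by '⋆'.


not equal — first s2 ⋆ s1 ⋆ s3, second s1 ⋆ s3 ⋆ s2


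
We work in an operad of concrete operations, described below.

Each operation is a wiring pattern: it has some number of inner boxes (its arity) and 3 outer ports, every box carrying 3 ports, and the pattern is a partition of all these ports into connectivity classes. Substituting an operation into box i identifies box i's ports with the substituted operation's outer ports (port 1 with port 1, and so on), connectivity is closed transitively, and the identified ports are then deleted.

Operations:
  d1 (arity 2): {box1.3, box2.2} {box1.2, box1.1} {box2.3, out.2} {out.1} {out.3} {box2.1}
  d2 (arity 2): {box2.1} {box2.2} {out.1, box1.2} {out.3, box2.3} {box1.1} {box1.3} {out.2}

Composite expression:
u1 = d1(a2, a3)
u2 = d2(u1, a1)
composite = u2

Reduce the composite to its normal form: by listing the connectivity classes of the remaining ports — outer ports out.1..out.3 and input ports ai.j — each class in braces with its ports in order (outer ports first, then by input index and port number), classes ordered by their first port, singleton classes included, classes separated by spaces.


Substituting into d2 glues patterns; closure does the rest.
composing d1 on (a2, a3), with out.j its own outer ports: {out.1} {out.2, a3.3} {out.3} {a2.1, a2.2} {a2.3, a3.2} {a3.1}
composing d2 on (a2, a3, a1), with out.j its own outer ports: {out.1, a3.3} {out.2} {out.3, a1.3} {a1.1} {a1.2} {a2.1, a2.2} {a2.3, a3.2} {a3.1}

{out.1, a3.3} {out.2} {out.3, a1.3} {a1.1} {a1.2} {a2.1, a2.2} {a2.3, a3.2} {a3.1}


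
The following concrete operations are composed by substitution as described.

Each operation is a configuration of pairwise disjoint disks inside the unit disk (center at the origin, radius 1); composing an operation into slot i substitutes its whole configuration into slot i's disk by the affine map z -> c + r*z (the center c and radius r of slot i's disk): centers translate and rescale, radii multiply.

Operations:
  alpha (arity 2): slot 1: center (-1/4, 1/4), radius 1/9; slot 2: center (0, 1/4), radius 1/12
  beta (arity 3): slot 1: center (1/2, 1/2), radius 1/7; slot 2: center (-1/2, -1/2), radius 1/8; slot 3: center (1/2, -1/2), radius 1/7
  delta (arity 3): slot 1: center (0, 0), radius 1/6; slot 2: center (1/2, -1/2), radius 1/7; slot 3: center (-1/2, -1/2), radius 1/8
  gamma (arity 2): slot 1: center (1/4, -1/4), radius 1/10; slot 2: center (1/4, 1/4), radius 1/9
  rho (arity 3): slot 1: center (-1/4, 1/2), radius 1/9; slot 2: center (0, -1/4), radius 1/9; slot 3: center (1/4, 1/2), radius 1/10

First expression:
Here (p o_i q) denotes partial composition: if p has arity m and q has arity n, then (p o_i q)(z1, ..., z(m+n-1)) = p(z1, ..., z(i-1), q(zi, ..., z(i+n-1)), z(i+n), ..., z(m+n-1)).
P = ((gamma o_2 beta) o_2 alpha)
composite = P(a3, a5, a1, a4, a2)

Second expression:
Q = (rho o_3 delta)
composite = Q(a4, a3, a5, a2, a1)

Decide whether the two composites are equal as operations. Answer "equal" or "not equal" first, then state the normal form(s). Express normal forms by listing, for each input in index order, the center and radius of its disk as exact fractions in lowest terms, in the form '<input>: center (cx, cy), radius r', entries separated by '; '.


not equal; the first gives a1: center (11/36, 13/42), radius 1/756; a2: center (11/36, 7/36), radius 1/63; a3: center (1/4, -1/4), radius 1/10; a4: center (7/36, 7/36), radius 1/72; a5: center (19/63, 13/42), radius 1/567 and the second a1: center (1/5, 9/20), radius 1/80; a2: center (3/10, 9/20), radius 1/70; a3: center (0, -1/4), radius 1/9; a4: center (-1/4, 1/2), radius 1/9; a5: center (1/4, 1/2), radius 1/60

The first composite normalizes to a1: center (11/36, 13/42), radius 1/756; a2: center (11/36, 7/36), radius 1/63; a3: center (1/4, -1/4), radius 1/10; a4: center (7/36, 7/36), radius 1/72; a5: center (19/63, 13/42), radius 1/567
The second composite normalizes to a1: center (1/5, 9/20), radius 1/80; a2: center (3/10, 9/20), radius 1/70; a3: center (0, -1/4), radius 1/9; a4: center (-1/4, 1/2), radius 1/9; a5: center (1/4, 1/2), radius 1/60
Distinct normal forms: not equal.


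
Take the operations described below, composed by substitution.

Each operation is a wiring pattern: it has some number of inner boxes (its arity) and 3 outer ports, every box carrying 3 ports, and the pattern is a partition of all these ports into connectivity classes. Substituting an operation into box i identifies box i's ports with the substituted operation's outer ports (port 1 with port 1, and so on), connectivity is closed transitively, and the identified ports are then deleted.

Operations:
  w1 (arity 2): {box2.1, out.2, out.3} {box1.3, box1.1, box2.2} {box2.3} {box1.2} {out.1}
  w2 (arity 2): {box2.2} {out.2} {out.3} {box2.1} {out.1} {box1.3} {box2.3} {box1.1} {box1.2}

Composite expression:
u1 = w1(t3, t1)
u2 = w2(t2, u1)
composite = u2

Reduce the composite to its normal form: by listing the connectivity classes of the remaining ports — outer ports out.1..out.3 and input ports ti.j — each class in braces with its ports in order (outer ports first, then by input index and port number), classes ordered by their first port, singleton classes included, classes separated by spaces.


{out.1} {out.2} {out.3} {t1.1} {t1.2, t3.1, t3.3} {t1.3} {t2.1} {t2.2} {t2.3} {t3.2}


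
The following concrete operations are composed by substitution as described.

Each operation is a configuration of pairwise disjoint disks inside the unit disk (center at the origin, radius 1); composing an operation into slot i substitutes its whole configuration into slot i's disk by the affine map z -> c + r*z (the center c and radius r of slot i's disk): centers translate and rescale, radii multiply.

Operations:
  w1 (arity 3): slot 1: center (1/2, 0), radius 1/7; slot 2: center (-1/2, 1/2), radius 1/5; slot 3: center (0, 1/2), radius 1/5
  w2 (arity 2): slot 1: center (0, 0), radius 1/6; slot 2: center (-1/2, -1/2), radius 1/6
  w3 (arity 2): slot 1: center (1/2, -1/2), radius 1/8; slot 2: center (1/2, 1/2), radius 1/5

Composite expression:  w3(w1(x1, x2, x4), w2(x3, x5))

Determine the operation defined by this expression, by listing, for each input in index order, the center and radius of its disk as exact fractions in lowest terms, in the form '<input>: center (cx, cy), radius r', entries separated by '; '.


x1: center (9/16, -1/2), radius 1/56; x2: center (7/16, -7/16), radius 1/40; x3: center (1/2, 1/2), radius 1/30; x4: center (1/2, -7/16), radius 1/40; x5: center (2/5, 2/5), radius 1/30


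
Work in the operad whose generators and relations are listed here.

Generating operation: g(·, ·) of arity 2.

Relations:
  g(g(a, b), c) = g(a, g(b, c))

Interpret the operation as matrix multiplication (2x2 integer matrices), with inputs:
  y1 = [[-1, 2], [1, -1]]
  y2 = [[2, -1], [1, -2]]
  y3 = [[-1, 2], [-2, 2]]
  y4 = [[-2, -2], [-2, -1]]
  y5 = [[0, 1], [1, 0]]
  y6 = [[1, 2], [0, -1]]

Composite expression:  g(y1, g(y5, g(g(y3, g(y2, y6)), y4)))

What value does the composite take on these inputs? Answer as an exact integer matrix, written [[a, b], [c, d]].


g(y2, y6) = [[2, 5], [1, 4]]
g(y3, g(y2, y6)) = [[0, 3], [-2, -2]]
g(g(y3, g(y2, y6)), y4) = [[-6, -3], [8, 6]]
g(y5, g(g(y3, g(y2, y6)), y4)) = [[8, 6], [-6, -3]]
g(y1, g(y5, g(g(y3, g(y2, y6)), y4))) = [[-20, -12], [14, 9]]

[[-20, -12], [14, 9]]


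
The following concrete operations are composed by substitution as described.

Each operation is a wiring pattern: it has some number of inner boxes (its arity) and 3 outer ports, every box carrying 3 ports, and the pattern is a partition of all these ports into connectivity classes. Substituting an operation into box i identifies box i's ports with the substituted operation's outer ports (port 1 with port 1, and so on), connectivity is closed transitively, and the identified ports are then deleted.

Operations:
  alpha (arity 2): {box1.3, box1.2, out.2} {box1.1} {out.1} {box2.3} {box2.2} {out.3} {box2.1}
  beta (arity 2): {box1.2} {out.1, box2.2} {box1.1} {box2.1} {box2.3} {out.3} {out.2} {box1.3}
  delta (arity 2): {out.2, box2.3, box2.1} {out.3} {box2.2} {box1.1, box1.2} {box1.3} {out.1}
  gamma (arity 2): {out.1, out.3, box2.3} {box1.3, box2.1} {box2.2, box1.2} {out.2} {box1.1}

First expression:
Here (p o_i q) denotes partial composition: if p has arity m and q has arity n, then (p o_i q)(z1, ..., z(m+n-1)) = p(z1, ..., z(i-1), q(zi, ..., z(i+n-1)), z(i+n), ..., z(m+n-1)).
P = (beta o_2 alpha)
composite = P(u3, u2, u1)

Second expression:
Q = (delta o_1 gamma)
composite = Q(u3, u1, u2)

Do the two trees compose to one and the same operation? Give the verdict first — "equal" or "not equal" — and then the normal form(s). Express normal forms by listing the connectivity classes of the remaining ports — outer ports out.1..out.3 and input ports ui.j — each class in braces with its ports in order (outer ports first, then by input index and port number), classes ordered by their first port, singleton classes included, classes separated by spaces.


The first expression reduces to {out.1, u2.2, u2.3} {out.2} {out.3} {u1.1} {u1.2} {u1.3} {u2.1} {u3.1} {u3.2} {u3.3}
The second expression reduces to {out.1} {out.2, u2.1, u2.3} {out.3} {u1.1, u3.3} {u1.2, u3.2} {u1.3} {u2.2} {u3.1}
They disagree, so not equal.

not equal: they reduce to {out.1, u2.2, u2.3} {out.2} {out.3} {u1.1} {u1.2} {u1.3} {u2.1} {u3.1} {u3.2} {u3.3} and {out.1} {out.2, u2.1, u2.3} {out.3} {u1.1, u3.3} {u1.2, u3.2} {u1.3} {u2.2} {u3.1}


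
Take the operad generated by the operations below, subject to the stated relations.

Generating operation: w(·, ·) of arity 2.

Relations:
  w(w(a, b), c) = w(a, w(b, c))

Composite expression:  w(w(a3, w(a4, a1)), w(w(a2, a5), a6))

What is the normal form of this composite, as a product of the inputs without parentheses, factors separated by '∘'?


a3 ∘ a4 ∘ a1 ∘ a2 ∘ a5 ∘ a6

Under associativity of w, the answer is the a's in reading order.
w(a4, a1) collapses to a4 ∘ a1
w(a3, w(a4, a1)) collapses to a3 ∘ a4 ∘ a1
w(a2, a5) collapses to a2 ∘ a5
w(w(a2, a5), a6) collapses to a2 ∘ a5 ∘ a6
w(w(a3, w(a4, a1)), w(w(a2, a5), a6)) collapses to a3 ∘ a4 ∘ a1 ∘ a2 ∘ a5 ∘ a6


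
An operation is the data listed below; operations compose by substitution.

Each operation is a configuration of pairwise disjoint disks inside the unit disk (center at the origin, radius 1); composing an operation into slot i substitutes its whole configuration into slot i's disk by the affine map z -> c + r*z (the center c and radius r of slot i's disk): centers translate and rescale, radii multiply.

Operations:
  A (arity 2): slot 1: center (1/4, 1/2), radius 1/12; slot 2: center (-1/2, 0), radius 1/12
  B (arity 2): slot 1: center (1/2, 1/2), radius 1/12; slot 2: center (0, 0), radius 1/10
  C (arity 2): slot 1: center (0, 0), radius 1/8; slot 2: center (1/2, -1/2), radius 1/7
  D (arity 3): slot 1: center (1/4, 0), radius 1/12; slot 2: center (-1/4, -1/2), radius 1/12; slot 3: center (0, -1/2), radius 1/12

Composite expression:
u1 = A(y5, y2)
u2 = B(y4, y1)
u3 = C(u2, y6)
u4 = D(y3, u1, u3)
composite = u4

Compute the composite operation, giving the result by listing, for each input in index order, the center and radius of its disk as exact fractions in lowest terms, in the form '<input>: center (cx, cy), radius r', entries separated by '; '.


Each y-disk chains the slot maps above it in D; radii multiply.
input y3: composing its 1 substitution step yields center (1/4, 0), radius 1/12
input y5: composing its 2 substitution steps yields center (-11/48, -11/24), radius 1/144
input y2: composing its 2 substitution steps yields center (-7/24, -1/2), radius 1/144
input y4: composing its 3 substitution steps yields center (1/192, -95/192), radius 1/1152
input y1: composing its 3 substitution steps yields center (0, -1/2), radius 1/960
input y6: composing its 2 substitution steps yields center (1/24, -13/24), radius 1/84

y1: center (0, -1/2), radius 1/960; y2: center (-7/24, -1/2), radius 1/144; y3: center (1/4, 0), radius 1/12; y4: center (1/192, -95/192), radius 1/1152; y5: center (-11/48, -11/24), radius 1/144; y6: center (1/24, -13/24), radius 1/84


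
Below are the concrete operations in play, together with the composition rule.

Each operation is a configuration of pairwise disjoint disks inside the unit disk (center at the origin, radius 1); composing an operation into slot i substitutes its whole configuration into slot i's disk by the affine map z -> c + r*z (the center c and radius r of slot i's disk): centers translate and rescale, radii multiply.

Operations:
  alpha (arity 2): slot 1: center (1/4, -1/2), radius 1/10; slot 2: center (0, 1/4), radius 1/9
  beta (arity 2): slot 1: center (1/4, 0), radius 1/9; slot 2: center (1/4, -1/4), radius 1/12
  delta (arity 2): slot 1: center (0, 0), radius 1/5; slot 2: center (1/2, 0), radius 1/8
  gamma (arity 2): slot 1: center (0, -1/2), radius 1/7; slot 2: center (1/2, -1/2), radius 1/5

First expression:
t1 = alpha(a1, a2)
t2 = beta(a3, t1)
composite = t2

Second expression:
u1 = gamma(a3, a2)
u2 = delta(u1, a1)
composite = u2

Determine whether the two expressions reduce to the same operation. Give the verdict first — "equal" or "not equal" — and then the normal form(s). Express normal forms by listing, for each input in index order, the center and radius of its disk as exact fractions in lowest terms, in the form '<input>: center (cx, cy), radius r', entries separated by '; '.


not equal — first a1: center (13/48, -7/24), radius 1/120; a2: center (1/4, -11/48), radius 1/108; a3: center (1/4, 0), radius 1/9, second a1: center (1/2, 0), radius 1/8; a2: center (1/10, -1/10), radius 1/25; a3: center (0, -1/10), radius 1/35

The first expression reduces to a1: center (13/48, -7/24), radius 1/120; a2: center (1/4, -11/48), radius 1/108; a3: center (1/4, 0), radius 1/9
The second expression reduces to a1: center (1/2, 0), radius 1/8; a2: center (1/10, -1/10), radius 1/25; a3: center (0, -1/10), radius 1/35
The normal forms differ: not equal.


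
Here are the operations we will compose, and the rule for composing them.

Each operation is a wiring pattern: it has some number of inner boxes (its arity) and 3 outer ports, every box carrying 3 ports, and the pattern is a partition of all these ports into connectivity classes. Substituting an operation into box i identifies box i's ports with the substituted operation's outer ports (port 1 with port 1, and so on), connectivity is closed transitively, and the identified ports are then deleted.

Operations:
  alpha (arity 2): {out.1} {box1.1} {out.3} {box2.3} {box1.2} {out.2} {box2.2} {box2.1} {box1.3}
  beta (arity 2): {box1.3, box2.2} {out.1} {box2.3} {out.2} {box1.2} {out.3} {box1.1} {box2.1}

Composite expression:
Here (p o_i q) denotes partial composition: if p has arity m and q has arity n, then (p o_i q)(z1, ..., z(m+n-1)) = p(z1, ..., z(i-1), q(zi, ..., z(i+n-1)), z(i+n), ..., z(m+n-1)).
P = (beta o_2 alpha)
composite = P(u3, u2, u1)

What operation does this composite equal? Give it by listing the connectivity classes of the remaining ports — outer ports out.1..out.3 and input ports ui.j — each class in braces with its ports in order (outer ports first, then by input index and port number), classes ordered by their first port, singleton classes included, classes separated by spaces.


{out.1} {out.2} {out.3} {u1.1} {u1.2} {u1.3} {u2.1} {u2.2} {u2.3} {u3.1} {u3.2} {u3.3}

Reachability decides: close wires over beta-identified ports.
alpha over (u2, u1) gives {out.1} {out.2} {out.3} {u1.1} {u1.2} {u1.3} {u2.1} {u2.2} {u2.3}, out.j being that stage's outer ports
beta over (u3, u2, u1) gives {out.1} {out.2} {out.3} {u1.1} {u1.2} {u1.3} {u2.1} {u2.2} {u2.3} {u3.1} {u3.2} {u3.3}, out.j being that stage's outer ports


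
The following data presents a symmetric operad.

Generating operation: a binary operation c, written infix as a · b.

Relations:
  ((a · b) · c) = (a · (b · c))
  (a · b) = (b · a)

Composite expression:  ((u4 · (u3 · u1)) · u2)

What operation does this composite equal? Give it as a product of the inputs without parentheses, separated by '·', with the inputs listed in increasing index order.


u1 · u2 · u3 · u4

With c associative and commutative, the u-input set is all that matters.
(u3 · u1) flattens to u3 · u1
(u4 · (u3 · u1)) flattens to u4 · u3 · u1
((u4 · (u3 · u1)) · u2) flattens to u4 · u3 · u1 · u2
reordering the factors by index: u1 · u2 · u3 · u4


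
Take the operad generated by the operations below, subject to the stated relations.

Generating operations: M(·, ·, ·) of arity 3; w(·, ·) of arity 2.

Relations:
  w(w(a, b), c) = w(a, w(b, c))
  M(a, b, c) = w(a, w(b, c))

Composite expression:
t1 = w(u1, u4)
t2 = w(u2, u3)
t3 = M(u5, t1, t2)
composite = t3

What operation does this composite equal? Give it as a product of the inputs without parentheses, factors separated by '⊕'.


u5 ⊕ u1 ⊕ u4 ⊕ u2 ⊕ u3

Every regrouping of M is equal, so read the u-inputs in written order.
w(u1, u4) spells out as u1 ⊕ u4
w(u2, u3) spells out as u2 ⊕ u3
M(u5, w(u1, u4), w(u2, u3)) spells out as u5 ⊕ u1 ⊕ u4 ⊕ u2 ⊕ u3


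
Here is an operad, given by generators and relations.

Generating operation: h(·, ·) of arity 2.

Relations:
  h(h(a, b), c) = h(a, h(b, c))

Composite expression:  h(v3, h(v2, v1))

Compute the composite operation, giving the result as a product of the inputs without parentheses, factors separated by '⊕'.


Every regrouping of h is equal, so read the v-inputs in written order.
h(v2, v1) collapses to v2 ⊕ v1
h(v3, h(v2, v1)) collapses to v3 ⊕ v2 ⊕ v1

v3 ⊕ v2 ⊕ v1


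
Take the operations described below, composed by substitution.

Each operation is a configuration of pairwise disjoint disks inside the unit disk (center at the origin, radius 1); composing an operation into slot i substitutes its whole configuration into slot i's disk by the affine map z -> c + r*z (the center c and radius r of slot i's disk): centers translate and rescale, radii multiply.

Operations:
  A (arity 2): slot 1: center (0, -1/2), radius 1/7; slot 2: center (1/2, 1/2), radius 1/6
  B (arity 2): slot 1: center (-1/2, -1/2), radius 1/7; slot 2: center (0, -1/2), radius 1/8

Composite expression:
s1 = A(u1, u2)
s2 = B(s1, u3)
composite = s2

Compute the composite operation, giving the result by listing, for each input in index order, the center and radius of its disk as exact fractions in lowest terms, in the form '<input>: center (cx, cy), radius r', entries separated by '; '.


Nesting under B composes maps z -> c + r*z down each u-path.
u1 passes through 2 substitutions, ending at center (-1/2, -4/7), radius 1/49
u2 passes through 2 substitutions, ending at center (-3/7, -3/7), radius 1/42
u3 passes through 1 substitution, ending at center (0, -1/2), radius 1/8

u1: center (-1/2, -4/7), radius 1/49; u2: center (-3/7, -3/7), radius 1/42; u3: center (0, -1/2), radius 1/8


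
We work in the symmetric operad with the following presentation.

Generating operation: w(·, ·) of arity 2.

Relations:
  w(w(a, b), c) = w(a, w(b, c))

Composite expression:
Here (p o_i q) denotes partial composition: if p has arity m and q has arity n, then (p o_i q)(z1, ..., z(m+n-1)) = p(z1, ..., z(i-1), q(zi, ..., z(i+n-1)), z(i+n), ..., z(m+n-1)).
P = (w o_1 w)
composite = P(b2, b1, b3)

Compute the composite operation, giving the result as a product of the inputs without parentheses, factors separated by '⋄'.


b2 ⋄ b1 ⋄ b3

Key point: w is associative — brackets drop, the b-order remains.
w(b2, b1) linearizes to b2 ⋄ b1
w(w(b2, b1), b3) linearizes to b2 ⋄ b1 ⋄ b3


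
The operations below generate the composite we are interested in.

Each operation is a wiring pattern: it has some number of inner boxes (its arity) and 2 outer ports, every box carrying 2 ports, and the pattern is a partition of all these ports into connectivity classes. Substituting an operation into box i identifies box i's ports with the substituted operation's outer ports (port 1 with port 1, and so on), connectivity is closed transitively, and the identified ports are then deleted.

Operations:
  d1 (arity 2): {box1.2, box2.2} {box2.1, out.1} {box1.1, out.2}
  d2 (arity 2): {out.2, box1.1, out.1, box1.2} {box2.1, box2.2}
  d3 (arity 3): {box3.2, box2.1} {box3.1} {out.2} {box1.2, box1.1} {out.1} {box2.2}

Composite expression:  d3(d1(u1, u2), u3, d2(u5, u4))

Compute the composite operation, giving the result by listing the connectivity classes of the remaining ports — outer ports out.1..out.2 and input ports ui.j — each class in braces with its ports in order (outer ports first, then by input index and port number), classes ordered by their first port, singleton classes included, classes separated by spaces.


{out.1} {out.2} {u1.1, u2.1} {u1.2, u2.2} {u3.1, u5.1, u5.2} {u3.2} {u4.1, u4.2}

Substituting into d3 glues patterns; closure does the rest.
after d1, the pattern on (u1, u2) reads {out.1, u2.1} {out.2, u1.1} {u1.2, u2.2} (out.j = its outer ports)
after d2, the pattern on (u5, u4) reads {out.1, out.2, u5.1, u5.2} {u4.1, u4.2} (out.j = its outer ports)
after d3, the pattern on (u1, u2, u3, u5, u4) reads {out.1} {out.2} {u1.1, u2.1} {u1.2, u2.2} {u3.1, u5.1, u5.2} {u3.2} {u4.1, u4.2} (out.j = its outer ports)


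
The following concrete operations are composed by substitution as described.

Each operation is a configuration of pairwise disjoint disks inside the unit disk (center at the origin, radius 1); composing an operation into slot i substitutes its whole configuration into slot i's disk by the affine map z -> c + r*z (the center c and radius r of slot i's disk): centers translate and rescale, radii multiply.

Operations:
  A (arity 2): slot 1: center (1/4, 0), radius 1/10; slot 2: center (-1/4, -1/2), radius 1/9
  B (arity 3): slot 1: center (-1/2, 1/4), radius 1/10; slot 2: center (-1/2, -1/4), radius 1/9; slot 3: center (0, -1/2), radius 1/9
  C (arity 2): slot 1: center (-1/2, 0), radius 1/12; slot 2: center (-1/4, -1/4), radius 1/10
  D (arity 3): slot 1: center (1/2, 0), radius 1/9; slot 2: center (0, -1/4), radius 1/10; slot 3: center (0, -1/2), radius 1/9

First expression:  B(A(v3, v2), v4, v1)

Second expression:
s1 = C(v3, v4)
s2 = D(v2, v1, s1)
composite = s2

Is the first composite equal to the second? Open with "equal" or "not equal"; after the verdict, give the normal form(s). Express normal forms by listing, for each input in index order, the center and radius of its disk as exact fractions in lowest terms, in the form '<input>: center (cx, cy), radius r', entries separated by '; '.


not equal; first: v1: center (0, -1/2), radius 1/9; v2: center (-21/40, 1/5), radius 1/90; v3: center (-19/40, 1/4), radius 1/100; v4: center (-1/2, -1/4), radius 1/9; second: v1: center (0, -1/4), radius 1/10; v2: center (1/2, 0), radius 1/9; v3: center (-1/18, -1/2), radius 1/108; v4: center (-1/36, -19/36), radius 1/90

In normal form, the first expression is v1: center (0, -1/2), radius 1/9; v2: center (-21/40, 1/5), radius 1/90; v3: center (-19/40, 1/4), radius 1/100; v4: center (-1/2, -1/4), radius 1/9
In normal form, the second expression is v1: center (0, -1/4), radius 1/10; v2: center (1/2, 0), radius 1/9; v3: center (-1/18, -1/2), radius 1/108; v4: center (-1/36, -19/36), radius 1/90
The normal forms differ: not equal.


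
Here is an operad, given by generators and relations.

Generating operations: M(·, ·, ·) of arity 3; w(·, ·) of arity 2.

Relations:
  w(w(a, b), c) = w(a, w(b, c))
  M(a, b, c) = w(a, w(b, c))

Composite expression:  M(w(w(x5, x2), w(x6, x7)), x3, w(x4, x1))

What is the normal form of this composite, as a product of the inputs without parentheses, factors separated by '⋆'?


x5 ⋆ x2 ⋆ x6 ⋆ x7 ⋆ x3 ⋆ x4 ⋆ x1

Under associativity of M, the answer is the x's in reading order.
w(x5, x2) spells out as x5 ⋆ x2
w(x6, x7) spells out as x6 ⋆ x7
w(w(x5, x2), w(x6, x7)) spells out as x5 ⋆ x2 ⋆ x6 ⋆ x7
w(x4, x1) spells out as x4 ⋆ x1
M(w(w(x5, x2), w(x6, x7)), x3, w(x4, x1)) spells out as x5 ⋆ x2 ⋆ x6 ⋆ x7 ⋆ x3 ⋆ x4 ⋆ x1


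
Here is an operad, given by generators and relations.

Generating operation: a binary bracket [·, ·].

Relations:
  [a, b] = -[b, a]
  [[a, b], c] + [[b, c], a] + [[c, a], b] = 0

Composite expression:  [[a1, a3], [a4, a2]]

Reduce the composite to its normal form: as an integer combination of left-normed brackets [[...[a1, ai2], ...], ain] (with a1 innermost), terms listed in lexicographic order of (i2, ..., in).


-[[[a1, a3], a2], a4] + [[[a1, a3], a4], a2]

In the tensor algebra, words opening a1 carry the a1-anchored form.
Composite bracket: [[a1, a3], [a4, a2]]
Applying ab - ba throughout gives 8 signed words (2^3 = 8).
Only words starting with a1 matter:
  from a1a3a2a4, sign -1: term -[[[a1, a3], a2], a4]
  from a1a3a4a2, sign +1: term +[[[a1, a3], a4], a2]


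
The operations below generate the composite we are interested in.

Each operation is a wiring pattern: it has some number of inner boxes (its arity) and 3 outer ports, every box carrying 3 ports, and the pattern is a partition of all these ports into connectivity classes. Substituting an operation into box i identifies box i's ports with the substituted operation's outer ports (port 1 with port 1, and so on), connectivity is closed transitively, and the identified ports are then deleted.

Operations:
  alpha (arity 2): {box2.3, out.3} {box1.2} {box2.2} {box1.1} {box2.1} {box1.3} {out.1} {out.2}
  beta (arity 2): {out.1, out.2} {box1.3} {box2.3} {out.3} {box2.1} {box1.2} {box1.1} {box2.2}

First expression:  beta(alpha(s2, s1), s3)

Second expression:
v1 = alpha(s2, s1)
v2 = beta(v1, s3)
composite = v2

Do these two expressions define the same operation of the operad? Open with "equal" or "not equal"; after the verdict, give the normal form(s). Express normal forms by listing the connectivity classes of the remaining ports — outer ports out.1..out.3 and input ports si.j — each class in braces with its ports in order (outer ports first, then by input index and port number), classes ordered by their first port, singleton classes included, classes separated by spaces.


equal; the common form is {out.1, out.2} {out.3} {s1.1} {s1.2} {s1.3} {s2.1} {s2.2} {s2.3} {s3.1} {s3.2} {s3.3}


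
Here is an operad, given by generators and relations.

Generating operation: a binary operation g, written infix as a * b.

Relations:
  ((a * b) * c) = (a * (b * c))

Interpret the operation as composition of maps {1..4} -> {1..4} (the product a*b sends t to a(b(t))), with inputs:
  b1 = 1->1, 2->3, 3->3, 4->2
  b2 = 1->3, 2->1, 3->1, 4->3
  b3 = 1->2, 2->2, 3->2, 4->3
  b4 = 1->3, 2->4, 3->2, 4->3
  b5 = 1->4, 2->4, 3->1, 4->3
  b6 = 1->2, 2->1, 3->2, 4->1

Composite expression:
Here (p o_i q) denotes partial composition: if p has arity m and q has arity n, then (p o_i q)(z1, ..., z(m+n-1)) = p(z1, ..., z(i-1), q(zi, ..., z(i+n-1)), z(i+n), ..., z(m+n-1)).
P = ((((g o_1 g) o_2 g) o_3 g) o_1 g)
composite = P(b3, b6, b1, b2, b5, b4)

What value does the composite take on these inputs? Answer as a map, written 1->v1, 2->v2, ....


(b3 * b6) = 1->2, 2->2, 3->2, 4->2
(b2 * b5) = 1->3, 2->3, 3->3, 4->1
(b1 * (b2 * b5)) = 1->3, 2->3, 3->3, 4->1
((b3 * b6) * (b1 * (b2 * b5))) = 1->2, 2->2, 3->2, 4->2
(((b3 * b6) * (b1 * (b2 * b5))) * b4) = 1->2, 2->2, 3->2, 4->2

1->2, 2->2, 3->2, 4->2


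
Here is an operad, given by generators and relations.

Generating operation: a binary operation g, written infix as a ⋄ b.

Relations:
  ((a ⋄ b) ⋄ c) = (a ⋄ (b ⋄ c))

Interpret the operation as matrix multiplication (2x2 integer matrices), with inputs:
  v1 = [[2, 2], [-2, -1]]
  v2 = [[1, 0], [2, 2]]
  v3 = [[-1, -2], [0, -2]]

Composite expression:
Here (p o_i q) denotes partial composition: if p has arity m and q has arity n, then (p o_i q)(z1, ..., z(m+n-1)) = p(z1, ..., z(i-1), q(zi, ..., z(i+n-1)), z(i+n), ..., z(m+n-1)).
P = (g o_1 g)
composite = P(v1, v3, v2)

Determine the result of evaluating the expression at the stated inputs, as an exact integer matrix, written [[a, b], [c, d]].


[[-18, -16], [14, 12]]


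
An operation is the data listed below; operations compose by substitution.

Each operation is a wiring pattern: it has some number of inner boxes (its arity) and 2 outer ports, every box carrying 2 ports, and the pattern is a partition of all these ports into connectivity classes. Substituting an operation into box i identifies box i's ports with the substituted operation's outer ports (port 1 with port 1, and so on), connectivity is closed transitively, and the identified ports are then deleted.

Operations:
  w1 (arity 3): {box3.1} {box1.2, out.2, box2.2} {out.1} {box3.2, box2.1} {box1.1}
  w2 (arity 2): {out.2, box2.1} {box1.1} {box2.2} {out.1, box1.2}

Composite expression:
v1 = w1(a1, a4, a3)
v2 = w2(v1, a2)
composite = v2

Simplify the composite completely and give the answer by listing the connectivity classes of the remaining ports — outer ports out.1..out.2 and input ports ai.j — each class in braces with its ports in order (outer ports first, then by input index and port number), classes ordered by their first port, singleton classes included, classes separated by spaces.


{out.1, a1.2, a4.2} {out.2, a2.1} {a1.1} {a2.2} {a3.1} {a3.2, a4.1}

Connectivity passes through glued w2-boundaries; trace each wire chain.
through w1, on inputs (a1, a4, a3): {out.1} {out.2, a1.2, a4.2} {a1.1} {a3.1} {a3.2, a4.1} (out.j = stage outer ports)
through w2, on inputs (a1, a4, a3, a2): {out.1, a1.2, a4.2} {out.2, a2.1} {a1.1} {a2.2} {a3.1} {a3.2, a4.1} (out.j = stage outer ports)


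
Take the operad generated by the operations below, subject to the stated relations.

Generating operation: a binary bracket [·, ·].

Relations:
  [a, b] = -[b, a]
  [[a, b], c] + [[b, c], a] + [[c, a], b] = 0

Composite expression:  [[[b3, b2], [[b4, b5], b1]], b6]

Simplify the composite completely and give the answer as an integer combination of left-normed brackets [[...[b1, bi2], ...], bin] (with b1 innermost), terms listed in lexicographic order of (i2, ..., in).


-[[[[[b1, b4], b5], b2], b3], b6] + [[[[[b1, b4], b5], b3], b2], b6] + [[[[[b1, b5], b4], b2], b3], b6] - [[[[[b1, b5], b4], b3], b2], b6]

In the tensor algebra, words opening b1 carry the b1-anchored form.
Composite bracket: [[[b3, b2], [[b4, b5], b1]], b6]
Full expansion: 32 signed words from ab - ba (2^5 = 32).
Words beginning with b1 determine it all:
  b1b4b5b2b3b6 appears with sign -1, giving the term -[[[[[b1, b4], b5], b2], b3], b6]
  b1b4b5b3b2b6 appears with sign +1, giving the term +[[[[[b1, b4], b5], b3], b2], b6]
  b1b5b4b2b3b6 appears with sign +1, giving the term +[[[[[b1, b5], b4], b2], b3], b6]
  b1b5b4b3b2b6 appears with sign -1, giving the term -[[[[[b1, b5], b4], b3], b2], b6]


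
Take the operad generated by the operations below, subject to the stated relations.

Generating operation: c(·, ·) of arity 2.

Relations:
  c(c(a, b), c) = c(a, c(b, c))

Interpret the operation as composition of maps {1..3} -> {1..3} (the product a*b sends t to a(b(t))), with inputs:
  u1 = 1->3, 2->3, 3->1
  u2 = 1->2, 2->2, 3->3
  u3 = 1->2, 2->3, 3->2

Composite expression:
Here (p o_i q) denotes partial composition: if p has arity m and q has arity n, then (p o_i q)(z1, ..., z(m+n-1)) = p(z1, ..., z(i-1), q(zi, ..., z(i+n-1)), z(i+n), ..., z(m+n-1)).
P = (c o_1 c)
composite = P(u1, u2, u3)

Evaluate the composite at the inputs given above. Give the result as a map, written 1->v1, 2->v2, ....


1->3, 2->1, 3->3

c(u1, u2) = 1->3, 2->3, 3->1
c(c(u1, u2), u3) = 1->3, 2->1, 3->3


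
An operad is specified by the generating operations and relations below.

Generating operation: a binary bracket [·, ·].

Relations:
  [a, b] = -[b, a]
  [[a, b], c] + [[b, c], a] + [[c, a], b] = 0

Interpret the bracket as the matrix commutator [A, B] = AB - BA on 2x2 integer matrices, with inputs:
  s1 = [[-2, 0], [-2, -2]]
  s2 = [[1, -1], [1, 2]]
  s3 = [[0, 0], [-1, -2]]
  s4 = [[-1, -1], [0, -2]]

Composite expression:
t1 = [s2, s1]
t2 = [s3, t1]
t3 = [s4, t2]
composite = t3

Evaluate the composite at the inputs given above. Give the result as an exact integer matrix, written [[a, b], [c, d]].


[[0, 0], [0, 0]]

[s2, s1] = [[2, 0], [-2, -2]]
[s3, [s2, s1]] = [[0, 0], [0, 0]]
[s4, [s3, [s2, s1]]] = [[0, 0], [0, 0]]


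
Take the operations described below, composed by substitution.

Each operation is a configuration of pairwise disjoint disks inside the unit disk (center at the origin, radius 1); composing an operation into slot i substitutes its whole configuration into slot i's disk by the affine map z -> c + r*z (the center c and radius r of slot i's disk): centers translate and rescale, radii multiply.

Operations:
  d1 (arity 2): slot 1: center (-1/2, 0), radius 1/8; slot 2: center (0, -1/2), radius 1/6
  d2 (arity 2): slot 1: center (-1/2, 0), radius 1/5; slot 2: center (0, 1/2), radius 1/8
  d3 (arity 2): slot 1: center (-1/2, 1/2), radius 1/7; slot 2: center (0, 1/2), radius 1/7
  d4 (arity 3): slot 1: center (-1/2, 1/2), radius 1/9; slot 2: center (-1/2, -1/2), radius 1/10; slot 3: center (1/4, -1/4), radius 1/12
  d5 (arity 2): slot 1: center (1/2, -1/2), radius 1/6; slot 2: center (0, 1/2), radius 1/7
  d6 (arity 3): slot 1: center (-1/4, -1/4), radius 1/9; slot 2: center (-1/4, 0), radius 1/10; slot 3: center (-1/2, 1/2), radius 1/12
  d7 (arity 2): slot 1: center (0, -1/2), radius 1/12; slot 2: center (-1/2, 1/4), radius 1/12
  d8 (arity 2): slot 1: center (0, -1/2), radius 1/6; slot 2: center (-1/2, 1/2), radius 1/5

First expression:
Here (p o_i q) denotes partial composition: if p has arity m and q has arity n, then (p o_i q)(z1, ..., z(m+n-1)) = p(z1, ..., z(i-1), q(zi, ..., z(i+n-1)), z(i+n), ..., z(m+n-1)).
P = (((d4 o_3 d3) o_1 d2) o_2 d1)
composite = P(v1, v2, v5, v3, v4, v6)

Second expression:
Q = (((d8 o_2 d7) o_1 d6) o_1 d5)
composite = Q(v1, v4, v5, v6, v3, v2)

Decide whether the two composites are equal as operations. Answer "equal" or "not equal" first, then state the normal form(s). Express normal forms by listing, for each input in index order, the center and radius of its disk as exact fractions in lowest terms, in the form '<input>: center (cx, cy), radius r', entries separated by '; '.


not equal; the first gives v1: center (-5/9, 1/2), radius 1/45; v2: center (-73/144, 5/9), radius 1/576; v3: center (-1/2, -1/2), radius 1/10; v4: center (5/24, -5/24), radius 1/84; v5: center (-1/2, 79/144), radius 1/432; v6: center (1/4, -5/24), radius 1/84 and the second v1: center (-7/216, -119/216), radius 1/324; v2: center (-3/5, 11/20), radius 1/60; v3: center (-1/2, 2/5), radius 1/60; v4: center (-1/24, -115/216), radius 1/378; v5: center (-1/24, -1/2), radius 1/60; v6: center (-1/12, -5/12), radius 1/72
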